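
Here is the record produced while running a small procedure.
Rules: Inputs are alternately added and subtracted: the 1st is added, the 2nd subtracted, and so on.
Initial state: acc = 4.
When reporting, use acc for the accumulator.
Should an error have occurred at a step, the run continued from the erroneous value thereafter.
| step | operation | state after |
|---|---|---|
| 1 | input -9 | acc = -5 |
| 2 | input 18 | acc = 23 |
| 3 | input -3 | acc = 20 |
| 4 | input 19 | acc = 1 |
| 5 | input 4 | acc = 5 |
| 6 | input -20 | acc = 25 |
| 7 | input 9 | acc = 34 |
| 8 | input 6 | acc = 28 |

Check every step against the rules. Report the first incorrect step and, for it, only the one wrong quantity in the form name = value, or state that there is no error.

Recomputing the run from the initial state:
step 1: acc = -5
step 2: acc = -23
step 3: acc = -26
step 4: acc = -45
step 5: acc = -41
step 6: acc = -21
step 7: acc = -12
step 8: acc = -18
The first disagreement with the record is at step 2, where the value should be acc = -23.

step 2, acc = -23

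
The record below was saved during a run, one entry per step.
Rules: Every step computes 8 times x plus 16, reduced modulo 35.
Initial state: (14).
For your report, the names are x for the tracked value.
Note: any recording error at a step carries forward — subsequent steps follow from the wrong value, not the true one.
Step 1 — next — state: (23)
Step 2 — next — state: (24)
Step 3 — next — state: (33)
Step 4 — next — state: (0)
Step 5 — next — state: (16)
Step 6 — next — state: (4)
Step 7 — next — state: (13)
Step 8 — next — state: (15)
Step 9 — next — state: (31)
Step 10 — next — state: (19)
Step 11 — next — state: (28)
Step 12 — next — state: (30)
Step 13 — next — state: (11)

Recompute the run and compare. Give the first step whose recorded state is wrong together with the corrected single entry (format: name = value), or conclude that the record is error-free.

step 1: x = (8*14 + 16) mod 35 = 23 -> checks out
step 2: x = (8*23 + 16) mod 35 = 25 -> this is not what the record shows
That makes step 2 the first incorrect line — x = 25 is what it should show.

step 2, x = 25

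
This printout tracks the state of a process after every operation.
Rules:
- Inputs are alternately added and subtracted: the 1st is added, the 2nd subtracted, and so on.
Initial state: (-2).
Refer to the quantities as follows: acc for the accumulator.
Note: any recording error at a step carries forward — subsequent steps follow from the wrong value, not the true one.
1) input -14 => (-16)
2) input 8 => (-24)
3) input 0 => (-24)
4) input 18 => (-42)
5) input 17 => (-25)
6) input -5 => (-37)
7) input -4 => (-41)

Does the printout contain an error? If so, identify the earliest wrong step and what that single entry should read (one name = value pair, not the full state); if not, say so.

Recomputing the run from the initial state:
step 1: acc = -16
step 2: acc = -24
step 3: acc = -24
step 4: acc = -42
step 5: acc = -25
step 6: acc = -20
step 7: acc = -24
The first disagreement with the printout is at step 6, where the value should be acc = -20.

step 6, acc = -20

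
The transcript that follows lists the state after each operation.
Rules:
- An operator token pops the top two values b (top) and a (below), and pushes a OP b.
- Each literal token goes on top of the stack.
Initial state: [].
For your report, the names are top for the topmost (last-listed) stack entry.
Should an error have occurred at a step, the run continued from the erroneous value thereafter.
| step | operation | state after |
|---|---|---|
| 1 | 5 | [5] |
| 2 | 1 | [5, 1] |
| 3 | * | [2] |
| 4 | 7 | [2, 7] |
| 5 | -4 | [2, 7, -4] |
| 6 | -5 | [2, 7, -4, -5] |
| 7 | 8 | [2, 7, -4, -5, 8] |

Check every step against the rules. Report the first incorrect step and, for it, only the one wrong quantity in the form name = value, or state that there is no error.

Recomputing the run from the initial state:
step 1: [5]
step 2: [5, 1]
step 3: [5]
step 4: [5, 7]
step 5: [5, 7, -4]
step 6: [5, 7, -4, -5]
step 7: [5, 7, -4, -5, 8]
The first disagreement with the transcript is at step 3, where the value should be top = 5.

step 3, top = 5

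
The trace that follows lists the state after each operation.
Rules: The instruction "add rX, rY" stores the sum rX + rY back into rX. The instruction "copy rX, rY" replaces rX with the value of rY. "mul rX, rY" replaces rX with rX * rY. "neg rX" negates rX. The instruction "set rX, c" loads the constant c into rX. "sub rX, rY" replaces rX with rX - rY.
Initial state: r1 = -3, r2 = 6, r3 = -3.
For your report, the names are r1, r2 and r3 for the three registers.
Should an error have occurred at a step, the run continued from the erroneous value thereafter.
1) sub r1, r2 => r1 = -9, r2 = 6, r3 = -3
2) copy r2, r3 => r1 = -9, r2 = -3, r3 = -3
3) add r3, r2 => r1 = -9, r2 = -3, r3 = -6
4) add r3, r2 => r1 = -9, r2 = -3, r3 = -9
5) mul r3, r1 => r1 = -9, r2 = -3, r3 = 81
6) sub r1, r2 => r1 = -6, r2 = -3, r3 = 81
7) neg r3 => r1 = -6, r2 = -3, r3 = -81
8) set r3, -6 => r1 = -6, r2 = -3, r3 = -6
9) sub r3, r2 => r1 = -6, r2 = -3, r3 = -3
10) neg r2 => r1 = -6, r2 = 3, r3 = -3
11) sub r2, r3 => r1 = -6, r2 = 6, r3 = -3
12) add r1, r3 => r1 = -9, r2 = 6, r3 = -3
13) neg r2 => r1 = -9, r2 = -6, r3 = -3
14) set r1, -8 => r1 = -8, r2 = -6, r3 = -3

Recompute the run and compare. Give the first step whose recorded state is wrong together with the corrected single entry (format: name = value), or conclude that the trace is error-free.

Recomputing the run from the initial state:
step 1: r1 = -9, r2 = 6, r3 = -3
step 2: r1 = -9, r2 = -3, r3 = -3
step 3: r1 = -9, r2 = -3, r3 = -6
step 4: r1 = -9, r2 = -3, r3 = -9
step 5: r1 = -9, r2 = -3, r3 = 81
step 6: r1 = -6, r2 = -3, r3 = 81
step 7: r1 = -6, r2 = -3, r3 = -81
step 8: r1 = -6, r2 = -3, r3 = -6
step 9: r1 = -6, r2 = -3, r3 = -3
step 10: r1 = -6, r2 = 3, r3 = -3
step 11: r1 = -6, r2 = 6, r3 = -3
step 12: r1 = -9, r2 = 6, r3 = -3
step 13: r1 = -9, r2 = -6, r3 = -3
step 14: r1 = -8, r2 = -6, r3 = -3
This matches the trace at every step.

no error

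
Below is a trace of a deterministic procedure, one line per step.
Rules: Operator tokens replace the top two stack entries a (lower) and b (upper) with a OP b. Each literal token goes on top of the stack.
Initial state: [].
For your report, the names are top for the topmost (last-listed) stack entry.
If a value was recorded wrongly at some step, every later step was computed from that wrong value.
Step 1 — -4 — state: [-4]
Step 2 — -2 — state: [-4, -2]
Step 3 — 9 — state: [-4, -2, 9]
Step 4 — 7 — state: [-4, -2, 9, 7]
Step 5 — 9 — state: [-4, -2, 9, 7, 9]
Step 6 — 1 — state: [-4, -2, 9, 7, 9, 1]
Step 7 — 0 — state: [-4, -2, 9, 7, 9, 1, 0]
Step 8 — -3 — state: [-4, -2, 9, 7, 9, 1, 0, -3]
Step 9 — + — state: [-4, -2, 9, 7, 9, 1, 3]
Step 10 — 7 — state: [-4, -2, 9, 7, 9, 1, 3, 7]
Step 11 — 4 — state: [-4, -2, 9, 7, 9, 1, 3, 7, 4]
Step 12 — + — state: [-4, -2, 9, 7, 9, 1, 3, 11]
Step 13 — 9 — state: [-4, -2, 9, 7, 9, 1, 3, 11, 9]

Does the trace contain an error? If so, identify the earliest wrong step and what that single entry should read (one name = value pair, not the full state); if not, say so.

step 9, top = -3

Step 1: push -4: top = -4 — same as recorded.
Step 2: push -2: top = -2 — confirmed correct.
Step 3: push 9: top = 9 — consistent with the trace.
Step 4: push 7: top = 7 — in agreement.
Step 5: push 9: top = 9 — same as recorded.
Step 6: push 1: top = 1 — consistent with the trace.
Step 7: push 0: top = 0 — matches.
Step 8: push -3: top = -3 — agrees with the trace.
Step 9: 0 + -3 = -3 — this is not what the trace shows.
First incorrect step: 9; the correct value is top = -3.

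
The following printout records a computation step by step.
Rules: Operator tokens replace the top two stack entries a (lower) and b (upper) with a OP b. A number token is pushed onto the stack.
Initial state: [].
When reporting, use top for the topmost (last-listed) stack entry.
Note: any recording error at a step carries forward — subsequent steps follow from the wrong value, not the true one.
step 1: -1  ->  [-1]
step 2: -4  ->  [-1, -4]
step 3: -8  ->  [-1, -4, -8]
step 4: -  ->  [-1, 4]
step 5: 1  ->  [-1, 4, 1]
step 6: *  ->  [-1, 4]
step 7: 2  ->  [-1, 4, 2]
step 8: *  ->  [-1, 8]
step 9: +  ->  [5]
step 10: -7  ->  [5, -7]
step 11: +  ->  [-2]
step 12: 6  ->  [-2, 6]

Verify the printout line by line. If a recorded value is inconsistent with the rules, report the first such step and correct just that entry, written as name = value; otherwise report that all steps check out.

Recomputing the run from the initial state:
step 1: [-1]
step 2: [-1, -4]
step 3: [-1, -4, -8]
step 4: [-1, 4]
step 5: [-1, 4, 1]
step 6: [-1, 4]
step 7: [-1, 4, 2]
step 8: [-1, 8]
step 9: [7]
step 10: [7, -7]
step 11: [0]
step 12: [0, 6]
The first disagreement with the printout is at step 9, where the value should be top = 7.

step 9, top = 7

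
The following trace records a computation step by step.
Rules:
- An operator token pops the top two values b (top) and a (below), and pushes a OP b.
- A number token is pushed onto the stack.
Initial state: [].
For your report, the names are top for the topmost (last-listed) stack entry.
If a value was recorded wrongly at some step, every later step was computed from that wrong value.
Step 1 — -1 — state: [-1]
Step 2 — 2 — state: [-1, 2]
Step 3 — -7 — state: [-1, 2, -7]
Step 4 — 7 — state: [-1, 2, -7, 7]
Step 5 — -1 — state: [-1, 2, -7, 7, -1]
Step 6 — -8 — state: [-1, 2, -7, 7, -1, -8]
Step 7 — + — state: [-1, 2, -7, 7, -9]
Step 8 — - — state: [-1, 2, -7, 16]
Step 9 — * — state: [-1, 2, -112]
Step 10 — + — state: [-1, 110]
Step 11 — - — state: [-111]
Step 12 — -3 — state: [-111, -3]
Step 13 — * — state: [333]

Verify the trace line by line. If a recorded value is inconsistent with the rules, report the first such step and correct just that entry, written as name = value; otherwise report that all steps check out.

step 10, top = -110

Recomputing the run from the initial state:
step 1: [-1]
step 2: [-1, 2]
step 3: [-1, 2, -7]
step 4: [-1, 2, -7, 7]
step 5: [-1, 2, -7, 7, -1]
step 6: [-1, 2, -7, 7, -1, -8]
step 7: [-1, 2, -7, 7, -9]
step 8: [-1, 2, -7, 16]
step 9: [-1, 2, -112]
step 10: [-1, -110]
step 11: [109]
step 12: [109, -3]
step 13: [-327]
The first disagreement with the trace is at step 10, where the value should be top = -110.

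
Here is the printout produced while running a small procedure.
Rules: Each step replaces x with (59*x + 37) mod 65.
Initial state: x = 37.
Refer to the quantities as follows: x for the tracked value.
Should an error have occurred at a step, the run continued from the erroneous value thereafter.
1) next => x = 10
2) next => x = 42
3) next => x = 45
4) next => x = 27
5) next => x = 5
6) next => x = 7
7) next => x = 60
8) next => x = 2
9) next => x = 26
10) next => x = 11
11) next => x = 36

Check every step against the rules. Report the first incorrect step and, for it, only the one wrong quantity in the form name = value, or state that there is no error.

step 9, x = 25

Recomputing the run from the initial state:
step 1: x = 10
step 2: x = 42
step 3: x = 45
step 4: x = 27
step 5: x = 5
step 6: x = 7
step 7: x = 60
step 8: x = 2
step 9: x = 25
step 10: x = 17
step 11: x = 0
The first disagreement with the printout is at step 9, where the value should be x = 25.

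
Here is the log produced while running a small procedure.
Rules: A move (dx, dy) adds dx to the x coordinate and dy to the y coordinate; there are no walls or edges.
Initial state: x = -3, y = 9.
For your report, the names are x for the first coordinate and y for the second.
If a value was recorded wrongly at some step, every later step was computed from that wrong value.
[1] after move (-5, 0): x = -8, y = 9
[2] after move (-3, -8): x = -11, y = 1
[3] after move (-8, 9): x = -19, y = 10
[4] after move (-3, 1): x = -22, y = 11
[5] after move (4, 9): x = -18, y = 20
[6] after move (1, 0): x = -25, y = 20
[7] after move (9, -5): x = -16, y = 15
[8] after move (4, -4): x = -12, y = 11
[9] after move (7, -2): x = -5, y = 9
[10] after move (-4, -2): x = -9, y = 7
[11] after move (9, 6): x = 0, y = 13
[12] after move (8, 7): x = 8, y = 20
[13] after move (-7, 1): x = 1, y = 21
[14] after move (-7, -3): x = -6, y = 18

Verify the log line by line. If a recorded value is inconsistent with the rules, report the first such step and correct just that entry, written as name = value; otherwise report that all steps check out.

step 6, x = -17

1. x = -3 + (-5) = -8, y = 9 + (0) = 9 (exactly as logged)
2. x = -8 + (-3) = -11, y = 9 + (-8) = 1 (exactly as logged)
3. x = -11 + (-8) = -19, y = 1 + (9) = 10 (confirmed correct)
4. x = -19 + (-3) = -22, y = 10 + (1) = 11 (no discrepancy)
5. x = -22 + (4) = -18, y = 11 + (9) = 20 (agrees with the log)
6. x = -18 + (1) = -17, y = 20 + (0) = 20 (this is not what the log shows)
That makes step 6 the first incorrect line — x = -17 is what it should show.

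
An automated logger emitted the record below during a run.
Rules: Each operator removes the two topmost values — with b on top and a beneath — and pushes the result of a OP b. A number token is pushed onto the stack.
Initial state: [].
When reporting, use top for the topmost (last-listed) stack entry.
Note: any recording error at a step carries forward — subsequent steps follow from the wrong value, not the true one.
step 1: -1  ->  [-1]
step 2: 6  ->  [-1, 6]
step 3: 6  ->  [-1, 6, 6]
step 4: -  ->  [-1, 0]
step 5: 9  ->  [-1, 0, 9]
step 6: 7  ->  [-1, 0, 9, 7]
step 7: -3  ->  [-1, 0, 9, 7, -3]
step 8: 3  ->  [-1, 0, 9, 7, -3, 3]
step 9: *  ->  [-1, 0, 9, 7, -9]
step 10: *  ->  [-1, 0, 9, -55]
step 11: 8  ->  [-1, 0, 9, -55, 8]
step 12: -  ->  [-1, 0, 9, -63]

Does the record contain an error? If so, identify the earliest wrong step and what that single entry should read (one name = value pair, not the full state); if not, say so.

step 10, top = -63

1. push -1: top = -1 (same as recorded)
2. push 6: top = 6 (checks out)
3. push 6: top = 6 (consistent with the record)
4. 6 - 6 = 0 (same as recorded)
5. push 9: top = 9 (consistent with the record)
6. push 7: top = 7 (agrees with the record)
7. push -3: top = -3 (exactly as logged)
8. push 3: top = 3 (same as recorded)
9. -3 * 3 = -9 (no discrepancy)
10. 7 * -9 = -63 (not what was recorded)
First deviation found at step 10; the corrected entry is top = -63.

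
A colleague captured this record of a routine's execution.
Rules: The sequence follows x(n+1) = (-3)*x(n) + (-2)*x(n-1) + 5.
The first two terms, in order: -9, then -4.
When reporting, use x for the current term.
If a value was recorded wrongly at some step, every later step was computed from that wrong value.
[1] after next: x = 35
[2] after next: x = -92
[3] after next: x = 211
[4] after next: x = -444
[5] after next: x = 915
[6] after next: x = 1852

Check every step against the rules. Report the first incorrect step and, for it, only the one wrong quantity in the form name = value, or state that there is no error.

step 6, x = -1852

step 1: x = -3*(-4) + (-2)*(-9) + (5) = 35 -> consistent with the record
step 2: x = -3*(35) + (-2)*(-4) + (5) = -92 -> checks out
step 3: x = -3*(-92) + (-2)*(35) + (5) = 211 -> consistent with the record
step 4: x = -3*(211) + (-2)*(-92) + (5) = -444 -> verified
step 5: x = -3*(-444) + (-2)*(211) + (5) = 915 -> agrees with the record
step 6: x = -3*(915) + (-2)*(-444) + (5) = -1852 -> the record disagrees here
First deviation found at step 6; the corrected entry is x = -1852.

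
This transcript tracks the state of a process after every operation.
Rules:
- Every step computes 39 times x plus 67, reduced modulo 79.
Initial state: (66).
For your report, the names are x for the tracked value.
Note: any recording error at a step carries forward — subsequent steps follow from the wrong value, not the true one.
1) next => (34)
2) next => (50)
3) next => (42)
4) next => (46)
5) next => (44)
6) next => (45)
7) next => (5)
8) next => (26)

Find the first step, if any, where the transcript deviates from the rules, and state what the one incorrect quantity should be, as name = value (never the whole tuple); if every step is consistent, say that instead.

step 8, x = 25

step 1: x = (39*66 + 67) mod 79 = 34 -> in agreement
step 2: x = (39*34 + 67) mod 79 = 50 -> confirmed correct
step 3: x = (39*50 + 67) mod 79 = 42 -> no discrepancy
step 4: x = (39*42 + 67) mod 79 = 46 -> same as recorded
step 5: x = (39*46 + 67) mod 79 = 44 -> no discrepancy
step 6: x = (39*44 + 67) mod 79 = 45 -> verified
step 7: x = (39*45 + 67) mod 79 = 5 -> checks out
step 8: x = (39*5 + 67) mod 79 = 25 -> the transcript has a different value
Conclusion: step 8 carries the first error; the entry should be x = 25.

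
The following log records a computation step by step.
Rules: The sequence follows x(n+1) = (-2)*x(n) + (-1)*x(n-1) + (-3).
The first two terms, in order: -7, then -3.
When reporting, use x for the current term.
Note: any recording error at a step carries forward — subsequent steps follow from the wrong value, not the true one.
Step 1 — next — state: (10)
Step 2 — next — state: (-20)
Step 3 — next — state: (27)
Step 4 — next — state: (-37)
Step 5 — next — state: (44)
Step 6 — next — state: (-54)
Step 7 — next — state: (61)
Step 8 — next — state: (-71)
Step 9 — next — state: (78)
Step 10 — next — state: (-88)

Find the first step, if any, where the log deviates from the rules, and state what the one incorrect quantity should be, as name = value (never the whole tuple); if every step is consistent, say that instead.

step 1: x = -2*(-3) + (-1)*(-7) + (-3) = 10 -> verified
step 2: x = -2*(10) + (-1)*(-3) + (-3) = -20 -> agrees with the log
step 3: x = -2*(-20) + (-1)*(10) + (-3) = 27 -> checks out
step 4: x = -2*(27) + (-1)*(-20) + (-3) = -37 -> checks out
step 5: x = -2*(-37) + (-1)*(27) + (-3) = 44 -> matches
step 6: x = -2*(44) + (-1)*(-37) + (-3) = -54 -> same as recorded
step 7: x = -2*(-54) + (-1)*(44) + (-3) = 61 -> agrees with the log
step 8: x = -2*(61) + (-1)*(-54) + (-3) = -71 -> exactly as logged
step 9: x = -2*(-71) + (-1)*(61) + (-3) = 78 -> consistent with the log
step 10: x = -2*(78) + (-1)*(-71) + (-3) = -88 -> matches
No step deviates from the rules.

no error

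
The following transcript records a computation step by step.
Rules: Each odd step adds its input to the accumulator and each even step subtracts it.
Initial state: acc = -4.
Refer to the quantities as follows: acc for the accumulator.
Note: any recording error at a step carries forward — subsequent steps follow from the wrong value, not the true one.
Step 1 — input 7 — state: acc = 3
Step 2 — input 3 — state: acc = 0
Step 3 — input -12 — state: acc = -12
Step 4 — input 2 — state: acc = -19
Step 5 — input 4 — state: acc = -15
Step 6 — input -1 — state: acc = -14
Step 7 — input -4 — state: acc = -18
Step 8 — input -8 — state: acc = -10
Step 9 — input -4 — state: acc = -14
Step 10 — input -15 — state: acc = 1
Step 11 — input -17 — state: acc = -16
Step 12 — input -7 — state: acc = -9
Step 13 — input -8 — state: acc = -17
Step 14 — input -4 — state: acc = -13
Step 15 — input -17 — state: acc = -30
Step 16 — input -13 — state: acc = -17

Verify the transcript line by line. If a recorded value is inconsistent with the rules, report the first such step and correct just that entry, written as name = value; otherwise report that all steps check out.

step 4, acc = -14

Recomputing the run from the initial state:
step 1: acc = 3
step 2: acc = 0
step 3: acc = -12
step 4: acc = -14
step 5: acc = -10
step 6: acc = -9
step 7: acc = -13
step 8: acc = -5
step 9: acc = -9
step 10: acc = 6
step 11: acc = -11
step 12: acc = -4
step 13: acc = -12
step 14: acc = -8
step 15: acc = -25
step 16: acc = -12
The first disagreement with the transcript is at step 4, where the value should be acc = -14.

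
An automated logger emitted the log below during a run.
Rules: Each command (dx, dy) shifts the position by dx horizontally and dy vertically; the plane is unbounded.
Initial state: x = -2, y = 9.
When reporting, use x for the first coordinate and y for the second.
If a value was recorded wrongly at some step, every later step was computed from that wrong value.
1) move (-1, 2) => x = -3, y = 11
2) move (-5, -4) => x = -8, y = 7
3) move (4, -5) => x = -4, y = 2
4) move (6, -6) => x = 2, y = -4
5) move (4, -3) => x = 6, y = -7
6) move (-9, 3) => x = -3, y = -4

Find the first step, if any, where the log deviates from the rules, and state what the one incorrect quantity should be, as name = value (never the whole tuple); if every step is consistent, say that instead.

no error

1. x = -2 + (-1) = -3, y = 9 + (2) = 11 (confirmed correct)
2. x = -3 + (-5) = -8, y = 11 + (-4) = 7 (verified)
3. x = -8 + (4) = -4, y = 7 + (-5) = 2 (exactly as logged)
4. x = -4 + (6) = 2, y = 2 + (-6) = -4 (agrees with the log)
5. x = 2 + (4) = 6, y = -4 + (-3) = -7 (confirmed correct)
6. x = 6 + (-9) = -3, y = -7 + (3) = -4 (exactly as logged)
No step deviates from the rules.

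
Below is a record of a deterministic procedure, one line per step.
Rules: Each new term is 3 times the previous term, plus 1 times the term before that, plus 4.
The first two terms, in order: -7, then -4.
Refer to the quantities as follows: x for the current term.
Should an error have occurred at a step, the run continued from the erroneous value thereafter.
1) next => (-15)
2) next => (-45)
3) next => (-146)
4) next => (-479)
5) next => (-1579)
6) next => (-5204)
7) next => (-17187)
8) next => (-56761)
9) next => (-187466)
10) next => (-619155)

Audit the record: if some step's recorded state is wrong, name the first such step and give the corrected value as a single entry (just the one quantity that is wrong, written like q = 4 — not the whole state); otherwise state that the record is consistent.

step 6, x = -5212

Recomputing the run from the initial state:
step 1: x = -15
step 2: x = -45
step 3: x = -146
step 4: x = -479
step 5: x = -1579
step 6: x = -5212
step 7: x = -17211
step 8: x = -56841
step 9: x = -187730
step 10: x = -620027
The first disagreement with the record is at step 6, where the value should be x = -5212.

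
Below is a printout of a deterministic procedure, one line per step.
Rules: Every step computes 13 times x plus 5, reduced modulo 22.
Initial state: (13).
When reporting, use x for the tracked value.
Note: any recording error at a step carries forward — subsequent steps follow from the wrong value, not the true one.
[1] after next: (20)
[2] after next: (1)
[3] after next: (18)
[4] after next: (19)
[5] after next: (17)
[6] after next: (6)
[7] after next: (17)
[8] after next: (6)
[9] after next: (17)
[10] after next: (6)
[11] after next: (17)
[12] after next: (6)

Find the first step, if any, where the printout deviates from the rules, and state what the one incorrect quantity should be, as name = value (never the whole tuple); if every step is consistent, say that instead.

step 5, x = 10

Recomputing the run from the initial state:
step 1: x = 20
step 2: x = 1
step 3: x = 18
step 4: x = 19
step 5: x = 10
step 6: x = 3
step 7: x = 0
step 8: x = 5
step 9: x = 4
step 10: x = 13
step 11: x = 20
step 12: x = 1
The first disagreement with the printout is at step 5, where the value should be x = 10.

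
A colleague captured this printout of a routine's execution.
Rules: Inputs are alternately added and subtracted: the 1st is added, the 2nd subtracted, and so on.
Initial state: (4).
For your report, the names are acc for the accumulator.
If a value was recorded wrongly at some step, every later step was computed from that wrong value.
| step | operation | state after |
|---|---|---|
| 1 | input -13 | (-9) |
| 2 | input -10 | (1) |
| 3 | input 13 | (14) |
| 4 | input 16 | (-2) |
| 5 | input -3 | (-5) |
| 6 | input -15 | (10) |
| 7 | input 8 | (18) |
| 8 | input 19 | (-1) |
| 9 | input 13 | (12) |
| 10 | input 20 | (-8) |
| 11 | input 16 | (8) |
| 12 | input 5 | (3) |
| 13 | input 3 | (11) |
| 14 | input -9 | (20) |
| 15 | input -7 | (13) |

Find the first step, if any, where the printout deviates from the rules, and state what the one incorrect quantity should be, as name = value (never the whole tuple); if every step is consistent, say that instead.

Recomputing the run from the initial state:
step 1: acc = -9
step 2: acc = 1
step 3: acc = 14
step 4: acc = -2
step 5: acc = -5
step 6: acc = 10
step 7: acc = 18
step 8: acc = -1
step 9: acc = 12
step 10: acc = -8
step 11: acc = 8
step 12: acc = 3
step 13: acc = 6
step 14: acc = 15
step 15: acc = 8
The first disagreement with the printout is at step 13, where the value should be acc = 6.

step 13, acc = 6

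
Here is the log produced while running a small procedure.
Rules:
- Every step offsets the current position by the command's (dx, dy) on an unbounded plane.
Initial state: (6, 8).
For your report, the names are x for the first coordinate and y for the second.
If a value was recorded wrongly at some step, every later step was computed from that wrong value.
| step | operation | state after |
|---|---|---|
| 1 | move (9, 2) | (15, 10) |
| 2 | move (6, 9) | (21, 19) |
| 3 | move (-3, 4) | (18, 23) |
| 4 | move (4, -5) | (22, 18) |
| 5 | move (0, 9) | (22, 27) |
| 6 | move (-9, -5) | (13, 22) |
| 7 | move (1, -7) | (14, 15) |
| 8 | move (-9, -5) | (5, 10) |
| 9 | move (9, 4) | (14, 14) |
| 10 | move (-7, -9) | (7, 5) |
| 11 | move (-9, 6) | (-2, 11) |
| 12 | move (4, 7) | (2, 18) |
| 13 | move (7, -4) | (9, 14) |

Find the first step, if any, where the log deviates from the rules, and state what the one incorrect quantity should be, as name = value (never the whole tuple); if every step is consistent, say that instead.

step 1: x = 6 + (9) = 15, y = 8 + (2) = 10 -> checks out
step 2: x = 15 + (6) = 21, y = 10 + (9) = 19 -> exactly as logged
step 3: x = 21 + (-3) = 18, y = 19 + (4) = 23 -> same as recorded
step 4: x = 18 + (4) = 22, y = 23 + (-5) = 18 -> in agreement
step 5: x = 22 + (0) = 22, y = 18 + (9) = 27 -> no discrepancy
step 6: x = 22 + (-9) = 13, y = 27 + (-5) = 22 -> in agreement
step 7: x = 13 + (1) = 14, y = 22 + (-7) = 15 -> exactly as logged
step 8: x = 14 + (-9) = 5, y = 15 + (-5) = 10 -> consistent with the log
step 9: x = 5 + (9) = 14, y = 10 + (4) = 14 -> matches
step 10: x = 14 + (-7) = 7, y = 14 + (-9) = 5 -> in agreement
step 11: x = 7 + (-9) = -2, y = 5 + (6) = 11 -> matches
step 12: x = -2 + (4) = 2, y = 11 + (7) = 18 -> exactly as logged
step 13: x = 2 + (7) = 9, y = 18 + (-4) = 14 -> exactly as logged
The whole run recomputes cleanly — no discrepancies.

no error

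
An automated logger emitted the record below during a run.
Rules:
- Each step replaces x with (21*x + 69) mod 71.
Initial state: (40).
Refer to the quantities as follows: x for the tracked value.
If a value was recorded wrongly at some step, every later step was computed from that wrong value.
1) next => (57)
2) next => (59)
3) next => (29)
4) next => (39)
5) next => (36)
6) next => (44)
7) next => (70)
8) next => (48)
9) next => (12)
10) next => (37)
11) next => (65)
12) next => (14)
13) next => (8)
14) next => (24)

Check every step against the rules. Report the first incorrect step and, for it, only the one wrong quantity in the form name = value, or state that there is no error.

step 3, x = 30

Recomputing the run from the initial state:
step 1: x = 57
step 2: x = 59
step 3: x = 30
step 4: x = 60
step 5: x = 51
step 6: x = 4
step 7: x = 11
step 8: x = 16
step 9: x = 50
step 10: x = 54
step 11: x = 67
step 12: x = 56
step 13: x = 38
step 14: x = 15
The first disagreement with the record is at step 3, where the value should be x = 30.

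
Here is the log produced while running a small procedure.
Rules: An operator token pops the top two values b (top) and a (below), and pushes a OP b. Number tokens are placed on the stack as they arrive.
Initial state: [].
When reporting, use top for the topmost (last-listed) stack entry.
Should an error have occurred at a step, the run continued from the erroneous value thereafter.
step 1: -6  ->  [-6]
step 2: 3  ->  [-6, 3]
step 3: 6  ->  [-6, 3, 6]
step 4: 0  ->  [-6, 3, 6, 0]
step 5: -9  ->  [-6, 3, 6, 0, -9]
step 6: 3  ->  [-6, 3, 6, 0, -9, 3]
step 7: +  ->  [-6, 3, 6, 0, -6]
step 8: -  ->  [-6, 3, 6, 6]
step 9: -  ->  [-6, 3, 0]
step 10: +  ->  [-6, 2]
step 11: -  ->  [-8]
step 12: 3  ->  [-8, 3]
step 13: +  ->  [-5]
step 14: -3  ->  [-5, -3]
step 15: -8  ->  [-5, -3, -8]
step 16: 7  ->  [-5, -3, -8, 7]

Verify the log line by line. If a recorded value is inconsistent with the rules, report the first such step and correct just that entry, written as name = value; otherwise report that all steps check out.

step 10, top = 3

step 1: push -6: top = -6 -> confirmed correct
step 2: push 3: top = 3 -> confirmed correct
step 3: push 6: top = 6 -> no discrepancy
step 4: push 0: top = 0 -> no discrepancy
step 5: push -9: top = -9 -> confirmed correct
step 6: push 3: top = 3 -> same as recorded
step 7: -9 + 3 = -6 -> verified
step 8: 0 - -6 = 6 -> exactly as logged
step 9: 6 - 6 = 0 -> verified
step 10: 3 + 0 = 3 -> this is not what the log shows
The audit stops at step 10: the recorded entry is wrong and should be top = 3.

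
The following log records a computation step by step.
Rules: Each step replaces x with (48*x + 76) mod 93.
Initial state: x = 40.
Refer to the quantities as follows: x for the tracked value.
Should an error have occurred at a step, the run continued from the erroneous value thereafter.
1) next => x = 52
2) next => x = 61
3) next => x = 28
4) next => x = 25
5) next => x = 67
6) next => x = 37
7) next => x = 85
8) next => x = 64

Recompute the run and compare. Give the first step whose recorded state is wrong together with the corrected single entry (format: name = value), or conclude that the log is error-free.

step 1, x = 43

step 1: x = (48*40 + 76) mod 93 = 43 -> not what was recorded
Step 1 is the first one off; corrected, x = 43.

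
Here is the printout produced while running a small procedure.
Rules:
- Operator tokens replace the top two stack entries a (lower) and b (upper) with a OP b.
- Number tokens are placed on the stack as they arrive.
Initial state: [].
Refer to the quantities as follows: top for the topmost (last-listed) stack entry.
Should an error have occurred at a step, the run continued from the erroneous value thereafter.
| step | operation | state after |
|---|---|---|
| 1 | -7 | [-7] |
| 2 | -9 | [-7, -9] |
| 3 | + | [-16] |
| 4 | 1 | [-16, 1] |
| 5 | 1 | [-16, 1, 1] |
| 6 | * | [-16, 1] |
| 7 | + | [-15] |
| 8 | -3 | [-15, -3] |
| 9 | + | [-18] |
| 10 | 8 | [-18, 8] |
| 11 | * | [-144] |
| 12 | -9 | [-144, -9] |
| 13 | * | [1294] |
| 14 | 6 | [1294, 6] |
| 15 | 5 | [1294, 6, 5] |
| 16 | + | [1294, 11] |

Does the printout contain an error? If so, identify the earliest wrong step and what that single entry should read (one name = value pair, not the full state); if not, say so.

Recomputing the run from the initial state:
step 1: [-7]
step 2: [-7, -9]
step 3: [-16]
step 4: [-16, 1]
step 5: [-16, 1, 1]
step 6: [-16, 1]
step 7: [-15]
step 8: [-15, -3]
step 9: [-18]
step 10: [-18, 8]
step 11: [-144]
step 12: [-144, -9]
step 13: [1296]
step 14: [1296, 6]
step 15: [1296, 6, 5]
step 16: [1296, 11]
The first disagreement with the printout is at step 13, where the value should be top = 1296.

step 13, top = 1296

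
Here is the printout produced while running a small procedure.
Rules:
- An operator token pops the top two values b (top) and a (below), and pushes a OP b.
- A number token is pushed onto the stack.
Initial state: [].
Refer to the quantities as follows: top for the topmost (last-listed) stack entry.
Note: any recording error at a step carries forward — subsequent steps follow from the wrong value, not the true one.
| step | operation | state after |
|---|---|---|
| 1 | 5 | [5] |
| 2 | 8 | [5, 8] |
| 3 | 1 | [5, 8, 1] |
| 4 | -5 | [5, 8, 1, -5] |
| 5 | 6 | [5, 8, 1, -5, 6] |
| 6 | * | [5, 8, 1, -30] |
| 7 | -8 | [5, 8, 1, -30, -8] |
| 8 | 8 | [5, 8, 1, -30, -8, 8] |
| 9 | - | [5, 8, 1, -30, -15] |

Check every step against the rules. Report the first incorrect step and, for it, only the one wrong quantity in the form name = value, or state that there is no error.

step 9, top = -16

Recomputing the run from the initial state:
step 1: [5]
step 2: [5, 8]
step 3: [5, 8, 1]
step 4: [5, 8, 1, -5]
step 5: [5, 8, 1, -5, 6]
step 6: [5, 8, 1, -30]
step 7: [5, 8, 1, -30, -8]
step 8: [5, 8, 1, -30, -8, 8]
step 9: [5, 8, 1, -30, -16]
The first disagreement with the printout is at step 9, where the value should be top = -16.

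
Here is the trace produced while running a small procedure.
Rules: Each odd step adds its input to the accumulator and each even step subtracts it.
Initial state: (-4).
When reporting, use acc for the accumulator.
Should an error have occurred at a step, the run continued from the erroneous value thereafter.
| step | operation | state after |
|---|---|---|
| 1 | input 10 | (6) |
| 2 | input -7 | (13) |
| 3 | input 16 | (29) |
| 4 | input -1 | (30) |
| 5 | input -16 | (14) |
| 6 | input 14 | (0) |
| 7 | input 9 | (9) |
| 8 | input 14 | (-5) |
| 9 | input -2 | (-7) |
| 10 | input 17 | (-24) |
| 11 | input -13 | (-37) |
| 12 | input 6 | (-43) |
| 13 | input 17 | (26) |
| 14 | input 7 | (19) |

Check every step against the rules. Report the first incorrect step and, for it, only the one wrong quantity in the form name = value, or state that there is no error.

step 13, acc = -26

step 1: acc = -4 + 10 = 6 -> consistent with the trace
step 2: acc = 6 - -7 = 13 -> in agreement
step 3: acc = 13 + 16 = 29 -> confirmed correct
step 4: acc = 29 - -1 = 30 -> in agreement
step 5: acc = 30 + -16 = 14 -> checks out
step 6: acc = 14 - 14 = 0 -> same as recorded
step 7: acc = 0 + 9 = 9 -> confirmed correct
step 8: acc = 9 - 14 = -5 -> exactly as logged
step 9: acc = -5 + -2 = -7 -> consistent with the trace
step 10: acc = -7 - 17 = -24 -> in agreement
step 11: acc = -24 + -13 = -37 -> no discrepancy
step 12: acc = -37 - 6 = -43 -> confirmed correct
step 13: acc = -43 + 17 = -26 -> the trace has a different value
That makes step 13 the first incorrect line — acc = -26 is what it should show.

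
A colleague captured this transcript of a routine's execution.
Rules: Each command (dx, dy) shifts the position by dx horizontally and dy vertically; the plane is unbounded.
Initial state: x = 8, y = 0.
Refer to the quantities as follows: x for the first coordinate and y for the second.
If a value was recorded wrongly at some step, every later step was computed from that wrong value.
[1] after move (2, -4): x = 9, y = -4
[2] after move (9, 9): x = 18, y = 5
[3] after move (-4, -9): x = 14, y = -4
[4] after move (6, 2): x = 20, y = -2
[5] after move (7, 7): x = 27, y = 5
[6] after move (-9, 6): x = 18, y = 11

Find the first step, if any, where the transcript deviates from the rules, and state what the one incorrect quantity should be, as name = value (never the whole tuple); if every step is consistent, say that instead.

step 1, x = 10

Recomputing the run from the initial state:
step 1: x = 10, y = -4
step 2: x = 19, y = 5
step 3: x = 15, y = -4
step 4: x = 21, y = -2
step 5: x = 28, y = 5
step 6: x = 19, y = 11
The first disagreement with the transcript is at step 1, where the value should be x = 10.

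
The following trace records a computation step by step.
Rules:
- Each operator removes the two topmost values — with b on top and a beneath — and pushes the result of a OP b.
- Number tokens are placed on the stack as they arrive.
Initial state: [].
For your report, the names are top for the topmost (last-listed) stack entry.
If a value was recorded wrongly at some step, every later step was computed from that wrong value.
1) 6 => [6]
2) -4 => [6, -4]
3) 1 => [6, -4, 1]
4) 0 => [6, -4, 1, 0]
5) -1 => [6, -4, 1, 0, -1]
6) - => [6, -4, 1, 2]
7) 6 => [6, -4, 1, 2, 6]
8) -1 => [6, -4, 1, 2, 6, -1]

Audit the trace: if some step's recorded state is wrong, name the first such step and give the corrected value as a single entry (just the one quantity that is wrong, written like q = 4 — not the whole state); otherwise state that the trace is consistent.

1. push 6: top = 6 (confirmed correct)
2. push -4: top = -4 (confirmed correct)
3. push 1: top = 1 (matches)
4. push 0: top = 0 (no discrepancy)
5. push -1: top = -1 (exactly as logged)
6. 0 - -1 = 1 (the recorded entry deviates here)
The audit stops at step 6: the recorded entry is wrong and should be top = 1.

step 6, top = 1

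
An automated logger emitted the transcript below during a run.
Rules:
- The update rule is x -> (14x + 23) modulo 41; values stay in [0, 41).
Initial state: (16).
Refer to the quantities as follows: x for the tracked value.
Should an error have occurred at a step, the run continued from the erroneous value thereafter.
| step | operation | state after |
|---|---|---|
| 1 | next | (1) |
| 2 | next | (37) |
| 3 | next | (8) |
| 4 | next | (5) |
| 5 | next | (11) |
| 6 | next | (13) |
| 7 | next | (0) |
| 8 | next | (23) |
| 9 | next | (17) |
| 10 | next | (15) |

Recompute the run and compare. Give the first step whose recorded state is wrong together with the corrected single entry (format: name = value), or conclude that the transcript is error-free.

Recomputing the run from the initial state:
step 1: x = 1
step 2: x = 37
step 3: x = 8
step 4: x = 12
step 5: x = 27
step 6: x = 32
step 7: x = 20
step 8: x = 16
step 9: x = 1
step 10: x = 37
The first disagreement with the transcript is at step 4, where the value should be x = 12.

step 4, x = 12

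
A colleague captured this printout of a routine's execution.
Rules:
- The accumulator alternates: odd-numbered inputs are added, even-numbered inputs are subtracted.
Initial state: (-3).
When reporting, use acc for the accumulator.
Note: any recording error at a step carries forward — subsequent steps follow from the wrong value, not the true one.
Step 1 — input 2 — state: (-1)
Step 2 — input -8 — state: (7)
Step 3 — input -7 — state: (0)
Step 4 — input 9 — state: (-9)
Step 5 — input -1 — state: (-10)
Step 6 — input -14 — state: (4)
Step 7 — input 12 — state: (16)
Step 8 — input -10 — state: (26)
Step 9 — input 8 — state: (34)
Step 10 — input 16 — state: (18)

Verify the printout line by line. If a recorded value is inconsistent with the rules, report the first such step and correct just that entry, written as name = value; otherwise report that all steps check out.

no error

Recomputing the run from the initial state:
step 1: acc = -1
step 2: acc = 7
step 3: acc = 0
step 4: acc = -9
step 5: acc = -10
step 6: acc = 4
step 7: acc = 16
step 8: acc = 26
step 9: acc = 34
step 10: acc = 18
This matches the printout at every step.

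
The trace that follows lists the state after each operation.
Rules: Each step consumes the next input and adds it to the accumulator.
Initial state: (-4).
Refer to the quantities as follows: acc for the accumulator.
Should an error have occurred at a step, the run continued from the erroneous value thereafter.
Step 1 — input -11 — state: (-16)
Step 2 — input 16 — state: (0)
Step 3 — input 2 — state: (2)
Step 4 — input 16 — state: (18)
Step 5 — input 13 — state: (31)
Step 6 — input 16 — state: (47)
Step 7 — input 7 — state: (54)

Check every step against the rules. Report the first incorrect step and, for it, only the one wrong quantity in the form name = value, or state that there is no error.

step 1, acc = -15

Step 1: acc = -4 + -11 = -15 — the entry is off here.
The earliest wrong entry is at step 1: it should read acc = -15.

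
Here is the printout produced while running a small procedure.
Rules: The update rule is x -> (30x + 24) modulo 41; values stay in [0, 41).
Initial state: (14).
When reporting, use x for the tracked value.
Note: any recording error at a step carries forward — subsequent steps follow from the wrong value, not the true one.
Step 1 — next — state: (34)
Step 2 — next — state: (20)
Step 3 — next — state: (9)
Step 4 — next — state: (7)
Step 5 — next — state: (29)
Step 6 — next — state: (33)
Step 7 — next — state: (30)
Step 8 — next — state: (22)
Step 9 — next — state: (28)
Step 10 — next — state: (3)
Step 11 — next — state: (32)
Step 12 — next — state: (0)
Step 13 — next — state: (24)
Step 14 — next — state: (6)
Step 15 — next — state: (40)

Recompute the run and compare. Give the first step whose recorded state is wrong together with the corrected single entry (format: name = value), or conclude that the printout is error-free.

step 2, x = 19

1. x = (30*14 + 24) mod 41 = 34 (same as recorded)
2. x = (30*34 + 24) mod 41 = 19 (not what was recorded)
Conclusion: step 2 carries the first error; the entry should be x = 19.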